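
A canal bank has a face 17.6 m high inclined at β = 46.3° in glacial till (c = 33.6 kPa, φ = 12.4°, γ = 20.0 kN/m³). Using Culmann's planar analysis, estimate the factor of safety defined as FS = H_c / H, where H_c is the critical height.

FS = 1.59

H_c = (4c/γ) · sinβ cosφ / [1 − cos(β − φ)]
    = (4·33.6/20.0) · sin46.3°·cos12.4° / [1 − cos33.9°]
    = 6.720 · 0.7061 / 0.1700 = 27.91 m
FS = H_c / H = 27.91 / 17.6 = 1.586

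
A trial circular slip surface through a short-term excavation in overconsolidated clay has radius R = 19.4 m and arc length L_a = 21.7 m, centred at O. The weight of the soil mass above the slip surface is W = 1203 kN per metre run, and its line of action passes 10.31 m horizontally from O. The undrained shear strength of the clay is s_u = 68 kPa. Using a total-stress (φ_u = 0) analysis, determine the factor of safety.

FS = 2.31

Taking moments about the centre O, the resisting moment is provided by the undrained shear strength acting along the arc:
M_R = s_u·L_a·R = 68·21.70·19.4 = 28626.6 kN·m/m
M_D = W·d = 1203·10.31 = 12402.9 kN·m/m
FS = M_R / M_D = 28626.6 / 12402.9 = 2.308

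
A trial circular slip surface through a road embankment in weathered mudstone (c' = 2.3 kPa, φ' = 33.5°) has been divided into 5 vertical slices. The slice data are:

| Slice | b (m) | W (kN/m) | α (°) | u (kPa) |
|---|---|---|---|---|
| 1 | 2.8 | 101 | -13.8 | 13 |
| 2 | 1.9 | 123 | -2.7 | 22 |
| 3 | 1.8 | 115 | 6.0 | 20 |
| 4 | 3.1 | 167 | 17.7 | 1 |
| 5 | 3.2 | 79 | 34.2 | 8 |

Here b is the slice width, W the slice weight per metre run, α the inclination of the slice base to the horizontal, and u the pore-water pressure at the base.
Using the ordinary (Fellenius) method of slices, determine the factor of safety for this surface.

FS = 3.92

Ordinary method of slices: FS = Σ[c'·Δl_i + (W_i cosα_i − u_i·Δl_i)·tanφ'] / Σ W_i sinα_i, with Δl_i = b_i / cosα_i.
Slice 1: Δl = 2.8/cos(-13.8°) = 2.883 m; N'_1 = 101·cos(-13.8°) − 13·2.883 = 60.6; c'Δl = 6.63; W sinα = -24.1
Slice 2: Δl = 1.9/cos(-2.7°) = 1.902 m; N'_2 = 123·cos(-2.7°) − 22·1.902 = 81.0; c'Δl = 4.37; W sinα = -5.8
Slice 3: Δl = 1.8/cos6.0° = 1.810 m; N'_3 = 115·cos6.0° − 20·1.810 = 78.2; c'Δl = 4.16; W sinα = 12.0
Slice 4: Δl = 3.1/cos17.7° = 3.254 m; N'_4 = 167·cos17.7° − 1·3.254 = 155.8; c'Δl = 7.48; W sinα = 50.8
Slice 5: Δl = 3.2/cos34.2° = 3.869 m; N'_5 = 79·cos34.2° − 8·3.869 = 34.4; c'Δl = 8.90; W sinα = 44.4
Σc'Δl = 31.6 kN/m; ΣN' = 410.0 kN/m; ΣW sinα = 77.3 kN/m
Resisting = 31.6 + 410.0·tan33.5° = 31.6 + 271.4 = 302.9 kN/m
FS = 302.9 / 77.3 = 3.918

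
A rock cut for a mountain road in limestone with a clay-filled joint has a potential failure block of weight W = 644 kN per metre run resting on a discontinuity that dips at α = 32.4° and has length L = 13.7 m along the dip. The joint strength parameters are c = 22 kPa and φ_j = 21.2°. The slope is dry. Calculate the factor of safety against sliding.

Resolving the block weight along and normal to the plane and applying the Mohr–Coulomb strength on the joint:
N' = W cosα = 644·cos32.4° = 543.7 kN/m
Driving force T = W sinα = 644·sin32.4° = 345.1 kN/m
Resisting force R = c·L + N'·tanφ_j = 22·13.7 + 543.7·tan21.2° = 301.4 + 210.9 = 512.3 kN/m
FS = R / T = 512.3 / 345.1 = 1.485

FS = 1.48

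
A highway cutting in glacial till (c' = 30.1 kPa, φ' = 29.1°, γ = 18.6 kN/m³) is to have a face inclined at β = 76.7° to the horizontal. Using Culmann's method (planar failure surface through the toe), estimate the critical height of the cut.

H_c = 16.90 m

Culmann's analysis gives the critical failure plane at α_cr = (β + φ')/2 = (76.7 + 29.1)/2 = 52.9°, and the critical height
H_c = (4c'/γ) · sinβ cosφ' / [1 − cos(β − φ')]
    = (4·30.1/18.6) · sin76.7°·cos29.1° / [1 − cos(47.6°)]
    = 6.473 · 0.9732·0.8738 / [1 − 0.6743]
    = 6.473 · 0.8503 / 0.3257
    = 16.90 m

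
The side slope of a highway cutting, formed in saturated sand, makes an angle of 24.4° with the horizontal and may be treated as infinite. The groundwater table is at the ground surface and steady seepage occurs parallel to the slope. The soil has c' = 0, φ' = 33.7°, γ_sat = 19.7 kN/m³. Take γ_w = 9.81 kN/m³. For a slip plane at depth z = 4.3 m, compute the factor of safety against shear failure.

With seepage parallel to the slope and the water table at the surface, the effective normal stress on the slip plane uses the buoyant unit weight γ' = γ_sat − γ_w while the driving shear stress uses γ_sat:
FS = [c' + γ' z cos²β tanφ'] / [γ_sat z sinβ cosβ]
(For c' = 0 this reduces to FS = (γ'/γ_sat)·tanφ'/tanβ.)
γ' = 19.7 − 9.81 = 9.89 kN/m³
Numerator = 0.0 + 9.89·4.3·cos²24.4°·tan33.7° = 0.0 + 9.89·4.3·0.8293·0.6669 = 23.522 kPa
Denominator = 19.7·4.3·sin24.4°·cos24.4° = 19.7·4.3·0.4131·0.9107 = 31.869 kPa
FS = 23.522 / 31.869 = 0.738

FS = 0.74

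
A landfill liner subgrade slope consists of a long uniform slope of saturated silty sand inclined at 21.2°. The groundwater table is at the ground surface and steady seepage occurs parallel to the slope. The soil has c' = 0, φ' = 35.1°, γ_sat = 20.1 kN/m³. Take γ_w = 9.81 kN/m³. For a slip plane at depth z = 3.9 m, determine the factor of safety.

FS = 0.93

With seepage parallel to the slope and the water table at the surface, the effective normal stress on the slip plane uses the buoyant unit weight γ' = γ_sat − γ_w while the driving shear stress uses γ_sat:
FS = [c' + γ' z cos²β tanφ'] / [γ_sat z sinβ cosβ]
(For c' = 0 this reduces to FS = (γ'/γ_sat)·tanφ'/tanβ.)
γ' = 20.1 − 9.81 = 10.29 kN/m³
Numerator = 0.0 + 10.29·3.9·cos²21.2°·tan35.1° = 0.0 + 10.29·3.9·0.8692·0.7028 = 24.516 kPa
Denominator = 20.1·3.9·sin21.2°·cos21.2° = 20.1·3.9·0.3616·0.9323 = 26.429 kPa
FS = 24.516 / 26.429 = 0.928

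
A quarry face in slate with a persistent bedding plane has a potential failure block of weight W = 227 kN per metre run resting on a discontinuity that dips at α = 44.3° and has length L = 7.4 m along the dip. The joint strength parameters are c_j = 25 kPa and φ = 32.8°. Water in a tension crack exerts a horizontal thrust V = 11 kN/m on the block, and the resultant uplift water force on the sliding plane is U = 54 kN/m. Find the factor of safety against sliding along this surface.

Resolving the block weight along and normal to the plane and applying the Mohr–Coulomb strength on the joint:
N' = W cosα − U − V sinα = 227·cos44.3° − 54 − 11·sin44.3° = 100.8 kN/m
Driving force T = W sinα + V cosα = 227·sin44.3° + 11·cos44.3° = 166.4 kN/m
Resisting force R = c_j·L + N'·tanφ = 25·7.4 + 100.8·tan32.8° = 185.0 + 64.9 = 249.9 kN/m
FS = R / T = 249.9 / 166.4 = 1.502

FS = 1.50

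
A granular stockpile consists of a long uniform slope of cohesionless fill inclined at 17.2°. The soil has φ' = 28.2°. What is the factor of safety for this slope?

For a dry cohesionless infinite slope the factor of safety is FS = tanφ' / tanβ.
FS = tan28.2° / tan17.2° = 0.5362 / 0.3096 = 1.732

FS = 1.73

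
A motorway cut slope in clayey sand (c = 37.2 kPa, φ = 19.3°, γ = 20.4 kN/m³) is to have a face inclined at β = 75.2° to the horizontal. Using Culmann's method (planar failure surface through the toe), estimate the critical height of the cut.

H_c = 15.15 m

Culmann's analysis gives the critical failure plane at α_cr = (β + φ)/2 = (75.2 + 19.3)/2 = 47.2°, and the critical height
H_c = (4c/γ) · sinβ cosφ / [1 − cos(β − φ)]
    = (4·37.2/20.4) · sin75.2°·cos19.3° / [1 − cos(55.9°)]
    = 7.294 · 0.9668·0.9438 / [1 − 0.5606]
    = 7.294 · 0.9125 / 0.4394
    = 15.15 m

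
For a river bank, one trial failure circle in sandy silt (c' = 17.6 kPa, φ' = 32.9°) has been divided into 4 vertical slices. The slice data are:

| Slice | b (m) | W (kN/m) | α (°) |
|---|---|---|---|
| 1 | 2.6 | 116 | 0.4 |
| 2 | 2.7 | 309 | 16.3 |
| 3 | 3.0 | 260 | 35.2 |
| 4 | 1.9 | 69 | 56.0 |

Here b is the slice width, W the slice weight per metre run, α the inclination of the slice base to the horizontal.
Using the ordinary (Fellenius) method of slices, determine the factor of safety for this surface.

Ordinary method of slices: FS = Σ[c'·Δl_i + (W_i cosα_i)·tanφ'] / Σ W_i sinα_i, with Δl_i = b_i / cosα_i.
Slice 1: Δl = 2.6/cos0.4° = 2.600 m; N'_1 = 116·cos0.4° = 116.0; c'Δl = 45.76; W sinα = 0.8
Slice 2: Δl = 2.7/cos16.3° = 2.813 m; N'_2 = 309·cos16.3° = 296.6; c'Δl = 49.51; W sinα = 86.7
Slice 3: Δl = 3.0/cos35.2° = 3.671 m; N'_3 = 260·cos35.2° = 212.5; c'Δl = 64.62; W sinα = 149.9
Slice 4: Δl = 1.9/cos56.0° = 3.398 m; N'_4 = 69·cos56.0° = 38.6; c'Δl = 59.80; W sinα = 57.2
Σc'Δl = 219.7 kN/m; ΣN' = 663.6 kN/m; ΣW sinα = 294.6 kN/m
Resisting = 219.7 + 663.6·tan32.9° = 219.7 + 429.3 = 649.0 kN/m
FS = 649.0 / 294.6 = 2.203

FS = 2.20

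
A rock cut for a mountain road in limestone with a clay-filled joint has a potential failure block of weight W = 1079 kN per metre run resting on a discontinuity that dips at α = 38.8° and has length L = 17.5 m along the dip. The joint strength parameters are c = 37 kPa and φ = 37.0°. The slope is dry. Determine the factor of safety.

FS = 1.89

Resolving the block weight along and normal to the plane and applying the Mohr–Coulomb strength on the joint:
N' = W cosα = 1079·cos38.8° = 840.9 kN/m
Driving force T = W sinα = 1079·sin38.8° = 676.1 kN/m
Resisting force R = c·L + N'·tanφ = 37·17.5 + 840.9·tan37.0° = 647.5 + 633.7 = 1281.2 kN/m
FS = R / T = 1281.2 / 676.1 = 1.895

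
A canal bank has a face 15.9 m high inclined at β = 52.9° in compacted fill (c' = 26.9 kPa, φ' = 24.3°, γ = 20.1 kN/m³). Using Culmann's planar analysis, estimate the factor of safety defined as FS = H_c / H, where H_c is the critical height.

FS = 2.01

H_c = (4c'/γ) · sinβ cosφ' / [1 − cos(β − φ')]
    = (4·26.9/20.1) · sin52.9°·cos24.3° / [1 − cos28.6°]
    = 5.353 · 0.7269 / 0.1220 = 31.89 m
FS = H_c / H = 31.89 / 15.9 = 2.006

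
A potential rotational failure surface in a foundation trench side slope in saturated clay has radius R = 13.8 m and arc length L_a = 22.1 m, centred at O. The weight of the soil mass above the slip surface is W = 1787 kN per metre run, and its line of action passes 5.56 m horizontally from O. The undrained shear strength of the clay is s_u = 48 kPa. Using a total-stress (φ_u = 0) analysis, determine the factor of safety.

Taking moments about the centre O, the resisting moment is provided by the undrained shear strength acting along the arc:
M_R = s_u·L_a·R = 48·22.10·13.8 = 14639.0 kN·m/m
M_D = W·d = 1787·5.56 = 9935.7 kN·m/m
FS = M_R / M_D = 14639.0 / 9935.7 = 1.473

FS = 1.47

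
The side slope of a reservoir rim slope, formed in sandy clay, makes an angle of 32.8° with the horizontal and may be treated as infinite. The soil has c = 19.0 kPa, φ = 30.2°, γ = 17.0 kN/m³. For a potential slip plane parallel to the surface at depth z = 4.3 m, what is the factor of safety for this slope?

FS = 1.47

For an infinite slope with a slip plane parallel to the surface (no pore pressure): FS = [c + γz cos²β tanφ] / [γz sinβ cosβ].
γz = 17.0·4.3 = 73.10 kN/m²
Numerator = 19.0 + 73.10·cos²32.8°·tan30.2° = 19.0 + 73.10·0.7066·0.5820 = 49.060 kPa
Denominator = 73.10·sin32.8°·cos32.8° = 73.10·0.5417·0.8406 = 33.285 kPa
FS = 49.060 / 33.285 = 1.474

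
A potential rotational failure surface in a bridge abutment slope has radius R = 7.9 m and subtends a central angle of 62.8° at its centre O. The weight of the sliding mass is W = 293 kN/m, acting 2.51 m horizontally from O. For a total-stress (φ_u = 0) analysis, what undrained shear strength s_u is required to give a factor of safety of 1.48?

s_u = 15.9 kPa

FS = s_u·L_a·R / (W·d), so s_u = FS·W·d / (L_a·R).
Arc length L_a = R·θ = 7.9·(62.8°·π/180) = 7.9·1.0961 = 8.66 m
s_u = 1.48·293·2.51 / (8.66·7.9) = 1088.4 / 68.41 = 15.91 kPa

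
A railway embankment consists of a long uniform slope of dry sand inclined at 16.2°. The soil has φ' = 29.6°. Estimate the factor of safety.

For a dry cohesionless infinite slope the factor of safety is FS = tanφ' / tanβ.
FS = tan29.6° / tan16.2° = 0.5681 / 0.2905 = 1.955

FS = 1.96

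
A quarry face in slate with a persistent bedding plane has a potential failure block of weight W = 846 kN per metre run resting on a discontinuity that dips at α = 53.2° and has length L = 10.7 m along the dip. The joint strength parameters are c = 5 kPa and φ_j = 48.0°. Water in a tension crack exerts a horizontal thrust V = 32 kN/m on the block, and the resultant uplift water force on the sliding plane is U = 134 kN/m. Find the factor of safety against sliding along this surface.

Resolving the block weight along and normal to the plane and applying the Mohr–Coulomb strength on the joint:
N' = W cosα − U − V sinα = 846·cos53.2° − 134 − 32·sin53.2° = 347.2 kN/m
Driving force T = W sinα + V cosα = 846·sin53.2° + 32·cos53.2° = 696.6 kN/m
Resisting force R = c·L + N'·tanφ_j = 5·10.7 + 347.2·tan48.0° = 53.5 + 385.5 = 439.0 kN/m
FS = R / T = 439.0 / 696.6 = 0.630

FS = 0.63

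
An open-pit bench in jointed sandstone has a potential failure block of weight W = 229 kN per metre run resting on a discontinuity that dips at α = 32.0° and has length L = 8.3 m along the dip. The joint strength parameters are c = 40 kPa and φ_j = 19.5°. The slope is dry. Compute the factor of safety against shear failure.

Resolving the block weight along and normal to the plane and applying the Mohr–Coulomb strength on the joint:
N' = W cosα = 229·cos32.0° = 194.2 kN/m
Driving force T = W sinα = 229·sin32.0° = 121.4 kN/m
Resisting force R = c·L + N'·tanφ_j = 40·8.3 + 194.2·tan19.5° = 332.0 + 68.8 = 400.8 kN/m
FS = R / T = 400.8 / 121.4 = 3.303

FS = 3.30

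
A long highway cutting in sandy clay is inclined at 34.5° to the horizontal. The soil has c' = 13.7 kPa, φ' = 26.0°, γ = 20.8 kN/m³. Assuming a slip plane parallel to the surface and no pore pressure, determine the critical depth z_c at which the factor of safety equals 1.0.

z_c = 4.86 m

Setting FS = 1.00 in FS = [c' + γz cos²β tanφ'] / [γz sinβ cosβ] and solving for z:
z = c' / [γ cosβ (FS·sinβ − cosβ·tanφ')]
  = 13.7 / [20.8·cos34.5°·(1.00·sin34.5° − cos34.5°·tan26.0°)]
  = 13.7 / [20.8·0.8241·(1.00·0.5664 − 0.8241·0.4877)]
  = 13.7 / 2.8190 = 4.860 m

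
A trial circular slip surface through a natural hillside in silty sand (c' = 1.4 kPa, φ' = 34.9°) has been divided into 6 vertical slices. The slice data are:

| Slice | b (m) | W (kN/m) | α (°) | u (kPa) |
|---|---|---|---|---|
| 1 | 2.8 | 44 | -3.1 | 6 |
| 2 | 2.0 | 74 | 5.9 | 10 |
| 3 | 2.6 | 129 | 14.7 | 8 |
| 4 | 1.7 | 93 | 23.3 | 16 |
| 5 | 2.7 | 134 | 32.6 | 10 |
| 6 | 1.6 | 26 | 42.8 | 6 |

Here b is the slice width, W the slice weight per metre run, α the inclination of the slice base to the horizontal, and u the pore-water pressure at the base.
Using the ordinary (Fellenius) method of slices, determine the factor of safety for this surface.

FS = 1.51

Ordinary method of slices: FS = Σ[c'·Δl_i + (W_i cosα_i − u_i·Δl_i)·tanφ'] / Σ W_i sinα_i, with Δl_i = b_i / cosα_i.
Slice 1: Δl = 2.8/cos(-3.1°) = 2.804 m; N'_1 = 44·cos(-3.1°) − 6·2.804 = 27.1; c'Δl = 3.93; W sinα = -2.4
Slice 2: Δl = 2.0/cos5.9° = 2.011 m; N'_2 = 74·cos5.9° − 10·2.011 = 53.5; c'Δl = 2.81; W sinα = 7.6
Slice 3: Δl = 2.6/cos14.7° = 2.688 m; N'_3 = 129·cos14.7° − 8·2.688 = 103.3; c'Δl = 3.76; W sinα = 32.7
Slice 4: Δl = 1.7/cos23.3° = 1.851 m; N'_4 = 93·cos23.3° − 16·1.851 = 55.8; c'Δl = 2.59; W sinα = 36.8
Slice 5: Δl = 2.7/cos32.6° = 3.205 m; N'_5 = 134·cos32.6° − 10·3.205 = 80.8; c'Δl = 4.49; W sinα = 72.2
Slice 6: Δl = 1.6/cos42.8° = 2.181 m; N'_6 = 26·cos42.8° − 6·2.181 = 6.0; c'Δl = 3.05; W sinα = 17.7
Σc'Δl = 20.6 kN/m; ΣN' = 326.5 kN/m; ΣW sinα = 164.6 kN/m
Resisting = 20.6 + 326.5·tan34.9° = 20.6 + 227.8 = 248.4 kN/m
FS = 248.4 / 164.6 = 1.509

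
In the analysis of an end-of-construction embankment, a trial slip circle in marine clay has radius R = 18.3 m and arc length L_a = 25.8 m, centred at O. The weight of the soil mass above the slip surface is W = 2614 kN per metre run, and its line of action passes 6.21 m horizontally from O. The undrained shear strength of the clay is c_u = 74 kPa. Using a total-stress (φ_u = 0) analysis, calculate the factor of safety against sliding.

FS = 2.15

Taking moments about the centre O, the resisting moment is provided by the undrained shear strength acting along the arc:
M_R = c_u·L_a·R = 74·25.80·18.3 = 34938.4 kN·m/m
M_D = W·d = 2614·6.21 = 16232.9 kN·m/m
FS = M_R / M_D = 34938.4 / 16232.9 = 2.152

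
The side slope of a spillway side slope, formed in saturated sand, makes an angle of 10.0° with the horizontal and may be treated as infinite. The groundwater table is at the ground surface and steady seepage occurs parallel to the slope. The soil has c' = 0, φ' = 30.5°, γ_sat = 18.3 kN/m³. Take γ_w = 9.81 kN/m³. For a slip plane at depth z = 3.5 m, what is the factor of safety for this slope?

FS = 1.55

With seepage parallel to the slope and the water table at the surface, the effective normal stress on the slip plane uses the buoyant unit weight γ' = γ_sat − γ_w while the driving shear stress uses γ_sat:
FS = [c' + γ' z cos²β tanφ'] / [γ_sat z sinβ cosβ]
(For c' = 0 this reduces to FS = (γ'/γ_sat)·tanφ'/tanβ.)
γ' = 18.3 − 9.81 = 8.49 kN/m³
Numerator = 0.0 + 8.49·3.5·cos²10.0°·tan30.5° = 0.0 + 8.49·3.5·0.9698·0.5890 = 16.976 kPa
Denominator = 18.3·3.5·sin10.0°·cos10.0° = 18.3·3.5·0.1736·0.9848 = 10.953 kPa
FS = 16.976 / 10.953 = 1.550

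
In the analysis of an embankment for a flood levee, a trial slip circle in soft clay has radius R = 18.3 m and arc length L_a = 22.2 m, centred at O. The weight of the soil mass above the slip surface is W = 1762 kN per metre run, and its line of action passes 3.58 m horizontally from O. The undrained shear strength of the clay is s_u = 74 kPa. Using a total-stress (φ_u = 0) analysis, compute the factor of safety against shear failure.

FS = 4.77

Taking moments about the centre O, the resisting moment is provided by the undrained shear strength acting along the arc:
M_R = s_u·L_a·R = 74·22.20·18.3 = 30063.2 kN·m/m
M_D = W·d = 1762·3.58 = 6308.0 kN·m/m
FS = M_R / M_D = 30063.2 / 6308.0 = 4.766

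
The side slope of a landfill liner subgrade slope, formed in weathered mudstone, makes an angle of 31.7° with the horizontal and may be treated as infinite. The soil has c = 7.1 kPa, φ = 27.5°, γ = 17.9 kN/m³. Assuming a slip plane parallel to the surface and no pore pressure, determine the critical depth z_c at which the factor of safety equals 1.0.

z_c = 5.65 m

Setting FS = 1.00 in FS = [c + γz cos²β tanφ] / [γz sinβ cosβ] and solving for z:
z = c / [γ cosβ (FS·sinβ − cosβ·tanφ)]
  = 7.1 / [17.9·cos31.7°·(1.00·sin31.7° − cos31.7°·tan27.5°)]
  = 7.1 / [17.9·0.8508·(1.00·0.5255 − 0.8508·0.5206)]
  = 7.1 / 1.2575 = 5.646 m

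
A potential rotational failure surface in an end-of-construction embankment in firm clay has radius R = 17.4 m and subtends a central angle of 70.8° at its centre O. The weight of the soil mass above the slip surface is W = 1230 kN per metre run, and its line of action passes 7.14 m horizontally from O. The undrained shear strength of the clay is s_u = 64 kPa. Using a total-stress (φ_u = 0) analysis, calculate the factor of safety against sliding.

FS = 2.73

Taking moments about the centre O, the resisting moment is provided by the undrained shear strength acting along the arc:
Arc length L_a = R·θ = 17.4·(70.8°·π/180) = 17.4·1.2357 = 21.50 m
M_R = s_u·L_a·R = 64·21.50·17.4 = 23943.6 kN·m/m
M_D = W·d = 1230·7.14 = 8782.2 kN·m/m
FS = M_R / M_D = 23943.6 / 8782.2 = 2.726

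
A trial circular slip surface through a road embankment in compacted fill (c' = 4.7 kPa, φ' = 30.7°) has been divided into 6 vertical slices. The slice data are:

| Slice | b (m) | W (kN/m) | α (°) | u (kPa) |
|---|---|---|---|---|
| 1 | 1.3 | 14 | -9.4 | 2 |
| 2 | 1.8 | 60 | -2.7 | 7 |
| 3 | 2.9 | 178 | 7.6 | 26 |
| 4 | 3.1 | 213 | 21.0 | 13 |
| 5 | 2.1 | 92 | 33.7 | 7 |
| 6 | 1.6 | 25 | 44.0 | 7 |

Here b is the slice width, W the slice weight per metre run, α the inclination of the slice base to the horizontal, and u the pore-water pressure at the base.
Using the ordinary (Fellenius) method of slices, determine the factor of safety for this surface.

Ordinary method of slices: FS = Σ[c'·Δl_i + (W_i cosα_i − u_i·Δl_i)·tanφ'] / Σ W_i sinα_i, with Δl_i = b_i / cosα_i.
Slice 1: Δl = 1.3/cos(-9.4°) = 1.318 m; N'_1 = 14·cos(-9.4°) − 2·1.318 = 11.2; c'Δl = 6.19; W sinα = -2.3
Slice 2: Δl = 1.8/cos(-2.7°) = 1.802 m; N'_2 = 60·cos(-2.7°) − 7·1.802 = 47.3; c'Δl = 8.47; W sinα = -2.8
Slice 3: Δl = 2.9/cos7.6° = 2.926 m; N'_3 = 178·cos7.6° − 26·2.926 = 100.4; c'Δl = 13.75; W sinα = 23.5
Slice 4: Δl = 3.1/cos21.0° = 3.321 m; N'_4 = 213·cos21.0° − 13·3.321 = 155.7; c'Δl = 15.61; W sinα = 76.3
Slice 5: Δl = 2.1/cos33.7° = 2.524 m; N'_5 = 92·cos33.7° − 7·2.524 = 58.9; c'Δl = 11.86; W sinα = 51.0
Slice 6: Δl = 1.6/cos44.0° = 2.224 m; N'_6 = 25·cos44.0° − 7·2.224 = 2.4; c'Δl = 10.45; W sinα = 17.4
Σc'Δl = 66.3 kN/m; ΣN' = 375.8 kN/m; ΣW sinα = 163.2 kN/m
Resisting = 66.3 + 375.8·tan30.7° = 66.3 + 223.2 = 289.5 kN/m
FS = 289.5 / 163.2 = 1.774

FS = 1.77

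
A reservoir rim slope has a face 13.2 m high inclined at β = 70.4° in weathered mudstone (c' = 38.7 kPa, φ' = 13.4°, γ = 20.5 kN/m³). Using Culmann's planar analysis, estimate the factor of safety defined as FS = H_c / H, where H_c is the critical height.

H_c = (4c'/γ) · sinβ cosφ' / [1 − cos(β − φ')]
    = (4·38.7/20.5) · sin70.4°·cos13.4° / [1 − cos57.0°]
    = 7.551 · 0.9164 / 0.4554 = 15.20 m
FS = H_c / H = 15.20 / 13.2 = 1.151

FS = 1.15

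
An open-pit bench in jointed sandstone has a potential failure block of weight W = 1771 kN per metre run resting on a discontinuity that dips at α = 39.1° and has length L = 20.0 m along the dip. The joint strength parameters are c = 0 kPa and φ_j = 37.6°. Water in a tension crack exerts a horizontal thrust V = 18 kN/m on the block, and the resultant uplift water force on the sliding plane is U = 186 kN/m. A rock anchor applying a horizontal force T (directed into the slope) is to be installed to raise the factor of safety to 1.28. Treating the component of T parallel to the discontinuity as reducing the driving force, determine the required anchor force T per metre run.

T = 366 kN/m

Resolving forces along and normal to the sliding plane, with the horizontal anchor force T adding T·sinα to the effective normal force and T·cosα acting up the plane against the driving force:
FS = [cL + (W cosα − U − V sinα + T sinα) tanφ_j] / [W sinα + V cosα − T cosα]
Without the anchor: N' = 1177.0 kN/m, driving T_d = 1130.9 kN/m, resisting R = 0·20.0 + 1177.0·tan37.6° = 906.4 kN/m, FS = 0.80.
Setting FS = 1.28 and solving for T:
1.28·(1130.9 − T cos39.1°) = 906.4 + T sin39.1°·tan37.6°
T·(sin39.1°·tan37.6° + 1.28·cos39.1°) = 1.28·1130.9 − 906.4
T·(0.6307·0.7701 + 1.28·0.7760) = 1447.5 − 906.4 = 541.1
T·1.4790 = 541.1
T = 365.9 kN/m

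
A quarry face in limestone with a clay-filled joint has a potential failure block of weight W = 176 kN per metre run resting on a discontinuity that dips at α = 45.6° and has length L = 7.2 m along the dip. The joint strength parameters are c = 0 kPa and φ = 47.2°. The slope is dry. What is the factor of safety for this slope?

Resolving the block weight along and normal to the plane and applying the Mohr–Coulomb strength on the joint:
N' = W cosα = 176·cos45.6° = 123.1 kN/m
Driving force T = W sinα = 176·sin45.6° = 125.7 kN/m
Resisting force R = c·L + N'·tanφ = 0·7.2 + 123.1·tan47.2° = 0.0 + 133.0 = 133.0 kN/m
FS = R / T = 133.0 / 125.7 = 1.058

FS = 1.06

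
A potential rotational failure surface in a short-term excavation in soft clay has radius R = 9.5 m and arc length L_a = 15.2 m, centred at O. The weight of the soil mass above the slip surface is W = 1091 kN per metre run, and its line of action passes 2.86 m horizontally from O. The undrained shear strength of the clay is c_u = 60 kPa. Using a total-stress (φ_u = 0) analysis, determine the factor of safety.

FS = 2.78

Taking moments about the centre O, the resisting moment is provided by the undrained shear strength acting along the arc:
M_R = c_u·L_a·R = 60·15.20·9.5 = 8664.0 kN·m/m
M_D = W·d = 1091·2.86 = 3120.3 kN·m/m
FS = M_R / M_D = 8664.0 / 3120.3 = 2.777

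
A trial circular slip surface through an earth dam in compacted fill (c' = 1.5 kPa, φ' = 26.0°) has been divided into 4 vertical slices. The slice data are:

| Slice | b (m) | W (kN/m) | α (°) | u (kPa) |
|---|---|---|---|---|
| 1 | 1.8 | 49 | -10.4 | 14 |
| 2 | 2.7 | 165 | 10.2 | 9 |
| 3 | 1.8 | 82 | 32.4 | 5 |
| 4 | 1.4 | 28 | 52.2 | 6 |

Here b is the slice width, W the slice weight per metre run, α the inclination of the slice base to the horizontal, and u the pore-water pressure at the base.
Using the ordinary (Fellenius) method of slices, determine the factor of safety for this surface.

FS = 1.41

Ordinary method of slices: FS = Σ[c'·Δl_i + (W_i cosα_i − u_i·Δl_i)·tanφ'] / Σ W_i sinα_i, with Δl_i = b_i / cosα_i.
Slice 1: Δl = 1.8/cos(-10.4°) = 1.830 m; N'_1 = 49·cos(-10.4°) − 14·1.830 = 22.6; c'Δl = 2.75; W sinα = -8.8
Slice 2: Δl = 2.7/cos10.2° = 2.743 m; N'_2 = 165·cos10.2° − 9·2.743 = 137.7; c'Δl = 4.12; W sinα = 29.2
Slice 3: Δl = 1.8/cos32.4° = 2.132 m; N'_3 = 82·cos32.4° − 5·2.132 = 58.6; c'Δl = 3.20; W sinα = 43.9
Slice 4: Δl = 1.4/cos52.2° = 2.284 m; N'_4 = 28·cos52.2° − 6·2.284 = 3.5; c'Δl = 3.43; W sinα = 22.1
Σc'Δl = 13.5 kN/m; ΣN' = 222.3 kN/m; ΣW sinα = 86.4 kN/m
Resisting = 13.5 + 222.3·tan26.0° = 13.5 + 108.4 = 121.9 kN/m
FS = 121.9 / 86.4 = 1.410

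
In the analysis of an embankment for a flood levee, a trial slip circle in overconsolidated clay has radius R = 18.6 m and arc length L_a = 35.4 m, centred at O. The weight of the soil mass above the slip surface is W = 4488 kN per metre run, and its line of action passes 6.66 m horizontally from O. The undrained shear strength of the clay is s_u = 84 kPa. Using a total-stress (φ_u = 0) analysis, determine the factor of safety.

Taking moments about the centre O, the resisting moment is provided by the undrained shear strength acting along the arc:
M_R = s_u·L_a·R = 84·35.40·18.6 = 55309.0 kN·m/m
M_D = W·d = 4488·6.66 = 29890.1 kN·m/m
FS = M_R / M_D = 55309.0 / 29890.1 = 1.850

FS = 1.85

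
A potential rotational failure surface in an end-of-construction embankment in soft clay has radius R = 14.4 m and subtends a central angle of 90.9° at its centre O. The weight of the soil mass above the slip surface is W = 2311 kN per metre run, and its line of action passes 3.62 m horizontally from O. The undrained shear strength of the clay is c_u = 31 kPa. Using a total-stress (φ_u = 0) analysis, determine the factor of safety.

FS = 1.22

Taking moments about the centre O, the resisting moment is provided by the undrained shear strength acting along the arc:
Arc length L_a = R·θ = 14.4·(90.9°·π/180) = 14.4·1.5865 = 22.85 m
M_R = c_u·L_a·R = 31·22.85·14.4 = 10198.3 kN·m/m
M_D = W·d = 2311·3.62 = 8365.8 kN·m/m
FS = M_R / M_D = 10198.3 / 8365.8 = 1.219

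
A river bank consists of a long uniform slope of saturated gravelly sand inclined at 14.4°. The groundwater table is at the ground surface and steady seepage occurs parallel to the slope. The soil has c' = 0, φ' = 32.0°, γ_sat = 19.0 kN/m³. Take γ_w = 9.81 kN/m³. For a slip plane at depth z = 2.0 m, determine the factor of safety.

FS = 1.18

With seepage parallel to the slope and the water table at the surface, the effective normal stress on the slip plane uses the buoyant unit weight γ' = γ_sat − γ_w while the driving shear stress uses γ_sat:
FS = [c' + γ' z cos²β tanφ'] / [γ_sat z sinβ cosβ]
(For c' = 0 this reduces to FS = (γ'/γ_sat)·tanφ'/tanβ.)
γ' = 19.0 − 9.81 = 9.19 kN/m³
Numerator = 0.0 + 9.19·2.0·cos²14.4°·tan32.0° = 0.0 + 9.19·2.0·0.9382·0.6249 = 10.775 kPa
Denominator = 19.0·2.0·sin14.4°·cos14.4° = 19.0·2.0·0.2487·0.9686 = 9.153 kPa
FS = 10.775 / 9.153 = 1.177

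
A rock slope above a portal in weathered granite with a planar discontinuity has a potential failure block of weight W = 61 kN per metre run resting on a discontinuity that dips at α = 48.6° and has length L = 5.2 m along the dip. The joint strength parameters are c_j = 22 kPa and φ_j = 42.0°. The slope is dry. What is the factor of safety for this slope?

FS = 3.29

Resolving the block weight along and normal to the plane and applying the Mohr–Coulomb strength on the joint:
N' = W cosα = 61·cos48.6° = 40.3 kN/m
Driving force T = W sinα = 61·sin48.6° = 45.8 kN/m
Resisting force R = c_j·L + N'·tanφ_j = 22·5.2 + 40.3·tan42.0° = 114.4 + 36.3 = 150.7 kN/m
FS = R / T = 150.7 / 45.8 = 3.294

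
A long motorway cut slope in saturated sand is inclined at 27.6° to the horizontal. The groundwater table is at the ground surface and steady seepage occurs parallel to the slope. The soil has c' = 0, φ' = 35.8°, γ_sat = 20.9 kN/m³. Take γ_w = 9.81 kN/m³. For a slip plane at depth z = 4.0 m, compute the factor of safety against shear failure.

With seepage parallel to the slope and the water table at the surface, the effective normal stress on the slip plane uses the buoyant unit weight γ' = γ_sat − γ_w while the driving shear stress uses γ_sat:
FS = [c' + γ' z cos²β tanφ'] / [γ_sat z sinβ cosβ]
(For c' = 0 this reduces to FS = (γ'/γ_sat)·tanφ'/tanβ.)
γ' = 20.9 − 9.81 = 11.09 kN/m³
Numerator = 0.0 + 11.09·4.0·cos²27.6°·tan35.8° = 0.0 + 11.09·4.0·0.7854·0.7212 = 25.126 kPa
Denominator = 20.9·4.0·sin27.6°·cos27.6° = 20.9·4.0·0.4633·0.8862 = 34.324 kPa
FS = 25.126 / 34.324 = 0.732

FS = 0.73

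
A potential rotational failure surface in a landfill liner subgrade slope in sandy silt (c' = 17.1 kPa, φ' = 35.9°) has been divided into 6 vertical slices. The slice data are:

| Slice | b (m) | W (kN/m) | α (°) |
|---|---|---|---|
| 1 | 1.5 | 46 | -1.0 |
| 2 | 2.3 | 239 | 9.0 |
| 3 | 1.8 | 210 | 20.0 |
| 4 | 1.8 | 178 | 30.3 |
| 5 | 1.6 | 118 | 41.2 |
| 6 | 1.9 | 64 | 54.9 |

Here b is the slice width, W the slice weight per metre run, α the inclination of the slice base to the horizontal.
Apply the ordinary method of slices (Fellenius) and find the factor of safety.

Ordinary method of slices: FS = Σ[c'·Δl_i + (W_i cosα_i)·tanφ'] / Σ W_i sinα_i, with Δl_i = b_i / cosα_i.
Slice 1: Δl = 1.5/cos(-1.0°) = 1.500 m; N'_1 = 46·cos(-1.0°) = 46.0; c'Δl = 25.65; W sinα = -0.8
Slice 2: Δl = 2.3/cos9.0° = 2.329 m; N'_2 = 239·cos9.0° = 236.1; c'Δl = 39.82; W sinα = 37.4
Slice 3: Δl = 1.8/cos20.0° = 1.916 m; N'_3 = 210·cos20.0° = 197.3; c'Δl = 32.76; W sinα = 71.8
Slice 4: Δl = 1.8/cos30.3° = 2.085 m; N'_4 = 178·cos30.3° = 153.7; c'Δl = 35.65; W sinα = 89.8
Slice 5: Δl = 1.6/cos41.2° = 2.126 m; N'_5 = 118·cos41.2° = 88.8; c'Δl = 36.36; W sinα = 77.7
Slice 6: Δl = 1.9/cos54.9° = 3.304 m; N'_6 = 64·cos54.9° = 36.8; c'Δl = 56.50; W sinα = 52.4
Σc'Δl = 226.7 kN/m; ΣN' = 758.7 kN/m; ΣW sinα = 328.3 kN/m
Resisting = 226.7 + 758.7·tan35.9° = 226.7 + 549.2 = 775.9 kN/m
FS = 775.9 / 328.3 = 2.363

FS = 2.36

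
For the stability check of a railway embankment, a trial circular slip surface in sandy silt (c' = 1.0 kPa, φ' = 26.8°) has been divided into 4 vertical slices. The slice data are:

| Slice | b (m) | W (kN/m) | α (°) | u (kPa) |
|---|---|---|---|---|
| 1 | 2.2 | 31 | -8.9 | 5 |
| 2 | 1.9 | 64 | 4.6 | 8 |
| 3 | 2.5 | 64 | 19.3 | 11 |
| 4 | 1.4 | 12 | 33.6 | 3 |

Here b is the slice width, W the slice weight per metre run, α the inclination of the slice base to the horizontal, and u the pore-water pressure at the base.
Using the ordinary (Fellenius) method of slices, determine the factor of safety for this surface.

Ordinary method of slices: FS = Σ[c'·Δl_i + (W_i cosα_i − u_i·Δl_i)·tanφ'] / Σ W_i sinα_i, with Δl_i = b_i / cosα_i.
Slice 1: Δl = 2.2/cos(-8.9°) = 2.227 m; N'_1 = 31·cos(-8.9°) − 5·2.227 = 19.5; c'Δl = 2.23; W sinα = -4.8
Slice 2: Δl = 1.9/cos4.6° = 1.906 m; N'_2 = 64·cos4.6° − 8·1.906 = 48.5; c'Δl = 1.91; W sinα = 5.1
Slice 3: Δl = 2.5/cos19.3° = 2.649 m; N'_3 = 64·cos19.3° − 11·2.649 = 31.3; c'Δl = 2.65; W sinα = 21.2
Slice 4: Δl = 1.4/cos33.6° = 1.681 m; N'_4 = 12·cos33.6° − 3·1.681 = 5.0; c'Δl = 1.68; W sinα = 6.6
Σc'Δl = 8.5 kN/m; ΣN' = 104.3 kN/m; ΣW sinα = 28.1 kN/m
Resisting = 8.5 + 104.3·tan26.8° = 8.5 + 52.7 = 61.1 kN/m
FS = 61.1 / 28.1 = 2.173

FS = 2.17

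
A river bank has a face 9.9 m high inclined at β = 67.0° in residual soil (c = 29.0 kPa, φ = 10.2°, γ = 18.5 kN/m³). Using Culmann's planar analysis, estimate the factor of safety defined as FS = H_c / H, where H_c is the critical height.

FS = 1.27

H_c = (4c/γ) · sinβ cosφ / [1 − cos(β − φ)]
    = (4·29.0/18.5) · sin67.0°·cos10.2° / [1 − cos56.8°]
    = 6.270 · 0.9060 / 0.4524 = 12.56 m
FS = H_c / H = 12.56 / 9.9 = 1.268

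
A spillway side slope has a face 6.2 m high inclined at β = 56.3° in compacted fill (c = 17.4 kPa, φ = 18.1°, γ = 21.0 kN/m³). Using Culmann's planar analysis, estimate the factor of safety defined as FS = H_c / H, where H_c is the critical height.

FS = 1.97

H_c = (4c/γ) · sinβ cosφ / [1 − cos(β − φ)]
    = (4·17.4/21.0) · sin56.3°·cos18.1° / [1 − cos38.2°]
    = 3.314 · 0.7908 / 0.2141 = 12.24 m
FS = H_c / H = 12.24 / 6.2 = 1.974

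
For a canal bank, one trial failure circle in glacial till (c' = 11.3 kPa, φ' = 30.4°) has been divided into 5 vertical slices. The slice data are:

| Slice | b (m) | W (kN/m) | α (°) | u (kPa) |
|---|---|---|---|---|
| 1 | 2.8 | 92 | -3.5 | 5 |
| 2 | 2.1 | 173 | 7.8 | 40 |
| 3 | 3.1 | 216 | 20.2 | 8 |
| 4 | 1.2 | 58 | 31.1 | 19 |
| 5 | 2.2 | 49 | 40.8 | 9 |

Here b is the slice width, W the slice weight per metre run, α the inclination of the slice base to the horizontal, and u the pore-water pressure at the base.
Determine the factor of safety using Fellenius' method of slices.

Ordinary method of slices: FS = Σ[c'·Δl_i + (W_i cosα_i − u_i·Δl_i)·tanφ'] / Σ W_i sinα_i, with Δl_i = b_i / cosα_i.
Slice 1: Δl = 2.8/cos(-3.5°) = 2.805 m; N'_1 = 92·cos(-3.5°) − 5·2.805 = 77.8; c'Δl = 31.70; W sinα = -5.6
Slice 2: Δl = 2.1/cos7.8° = 2.120 m; N'_2 = 173·cos7.8° − 40·2.120 = 86.6; c'Δl = 23.95; W sinα = 23.5
Slice 3: Δl = 3.1/cos20.2° = 3.303 m; N'_3 = 216·cos20.2° − 8·3.303 = 176.3; c'Δl = 37.33; W sinα = 74.6
Slice 4: Δl = 1.2/cos31.1° = 1.401 m; N'_4 = 58·cos31.1° − 19·1.401 = 23.0; c'Δl = 15.84; W sinα = 30.0
Slice 5: Δl = 2.2/cos40.8° = 2.906 m; N'_5 = 49·cos40.8° − 9·2.906 = 10.9; c'Δl = 32.84; W sinα = 32.0
Σc'Δl = 141.7 kN/m; ΣN' = 374.7 kN/m; ΣW sinα = 154.4 kN/m
Resisting = 141.7 + 374.7·tan30.4° = 141.7 + 219.8 = 361.5 kN/m
FS = 361.5 / 154.4 = 2.341

FS = 2.34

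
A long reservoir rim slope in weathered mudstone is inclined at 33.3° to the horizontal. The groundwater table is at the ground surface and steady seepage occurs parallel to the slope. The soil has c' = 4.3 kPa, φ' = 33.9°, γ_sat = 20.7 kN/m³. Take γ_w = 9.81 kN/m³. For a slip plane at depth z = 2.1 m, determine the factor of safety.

FS = 0.75

With seepage parallel to the slope and the water table at the surface, the effective normal stress on the slip plane uses the buoyant unit weight γ' = γ_sat − γ_w while the driving shear stress uses γ_sat:
FS = [c' + γ' z cos²β tanφ'] / [γ_sat z sinβ cosβ]
γ' = 20.7 − 9.81 = 10.89 kN/m³
Numerator = 4.3 + 10.89·2.1·cos²33.3°·tan33.9° = 4.3 + 10.89·2.1·0.6986·0.6720 = 15.035 kPa
Denominator = 20.7·2.1·sin33.3°·cos33.3° = 20.7·2.1·0.5490·0.8358 = 19.947 kPa
FS = 15.035 / 19.947 = 0.754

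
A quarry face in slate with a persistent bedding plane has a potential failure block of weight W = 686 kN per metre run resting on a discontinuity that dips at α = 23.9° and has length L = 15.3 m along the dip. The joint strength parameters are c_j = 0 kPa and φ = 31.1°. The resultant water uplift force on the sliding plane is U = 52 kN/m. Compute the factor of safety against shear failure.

FS = 1.25

Resolving the block weight along and normal to the plane and applying the Mohr–Coulomb strength on the joint:
N' = W cosα − U = 686·cos23.9° − 52 = 575.2 kN/m
Driving force T = W sinα = 686·sin23.9° = 277.9 kN/m
Resisting force R = c_j·L + N'·tanφ = 0·15.3 + 575.2·tan31.1° = 0.0 + 347.0 = 347.0 kN/m
FS = R / T = 347.0 / 277.9 = 1.248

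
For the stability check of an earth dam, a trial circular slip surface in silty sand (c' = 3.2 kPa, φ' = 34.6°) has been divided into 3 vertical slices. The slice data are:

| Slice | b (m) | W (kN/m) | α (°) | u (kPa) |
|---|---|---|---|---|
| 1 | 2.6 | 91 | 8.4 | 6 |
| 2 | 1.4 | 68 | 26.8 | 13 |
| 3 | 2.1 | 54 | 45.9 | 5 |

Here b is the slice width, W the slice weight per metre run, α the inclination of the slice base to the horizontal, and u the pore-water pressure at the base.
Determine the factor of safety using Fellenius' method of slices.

Ordinary method of slices: FS = Σ[c'·Δl_i + (W_i cosα_i − u_i·Δl_i)·tanφ'] / Σ W_i sinα_i, with Δl_i = b_i / cosα_i.
Slice 1: Δl = 2.6/cos8.4° = 2.628 m; N'_1 = 91·cos8.4° − 6·2.628 = 74.3; c'Δl = 8.41; W sinα = 13.3
Slice 2: Δl = 1.4/cos26.8° = 1.568 m; N'_2 = 68·cos26.8° − 13·1.568 = 40.3; c'Δl = 5.02; W sinα = 30.7
Slice 3: Δl = 2.1/cos45.9° = 3.018 m; N'_3 = 54·cos45.9° − 5·3.018 = 22.5; c'Δl = 9.66; W sinα = 38.8
Σc'Δl = 23.1 kN/m; ΣN' = 137.1 kN/m; ΣW sinα = 82.7 kN/m
Resisting = 23.1 + 137.1·tan34.6° = 23.1 + 94.5 = 117.6 kN/m
FS = 117.6 / 82.7 = 1.422

FS = 1.42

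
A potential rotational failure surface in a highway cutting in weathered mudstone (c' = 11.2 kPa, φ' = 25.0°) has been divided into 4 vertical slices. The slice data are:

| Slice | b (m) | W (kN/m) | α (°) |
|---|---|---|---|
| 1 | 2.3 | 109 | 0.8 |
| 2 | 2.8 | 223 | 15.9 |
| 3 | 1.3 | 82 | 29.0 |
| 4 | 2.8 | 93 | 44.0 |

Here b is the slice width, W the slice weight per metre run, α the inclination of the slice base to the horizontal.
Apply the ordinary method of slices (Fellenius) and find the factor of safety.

Ordinary method of slices: FS = Σ[c'·Δl_i + (W_i cosα_i)·tanφ'] / Σ W_i sinα_i, with Δl_i = b_i / cosα_i.
Slice 1: Δl = 2.3/cos0.8° = 2.300 m; N'_1 = 109·cos0.8° = 109.0; c'Δl = 25.76; W sinα = 1.5
Slice 2: Δl = 2.8/cos15.9° = 2.911 m; N'_2 = 223·cos15.9° = 214.5; c'Δl = 32.61; W sinα = 61.1
Slice 3: Δl = 1.3/cos29.0° = 1.486 m; N'_3 = 82·cos29.0° = 71.7; c'Δl = 16.65; W sinα = 39.8
Slice 4: Δl = 2.8/cos44.0° = 3.892 m; N'_4 = 93·cos44.0° = 66.9; c'Δl = 43.60; W sinα = 64.6
Σc'Δl = 118.6 kN/m; ΣN' = 462.1 kN/m; ΣW sinα = 167.0 kN/m
Resisting = 118.6 + 462.1·tan25.0° = 118.6 + 215.5 = 334.1 kN/m
FS = 334.1 / 167.0 = 2.001

FS = 2.00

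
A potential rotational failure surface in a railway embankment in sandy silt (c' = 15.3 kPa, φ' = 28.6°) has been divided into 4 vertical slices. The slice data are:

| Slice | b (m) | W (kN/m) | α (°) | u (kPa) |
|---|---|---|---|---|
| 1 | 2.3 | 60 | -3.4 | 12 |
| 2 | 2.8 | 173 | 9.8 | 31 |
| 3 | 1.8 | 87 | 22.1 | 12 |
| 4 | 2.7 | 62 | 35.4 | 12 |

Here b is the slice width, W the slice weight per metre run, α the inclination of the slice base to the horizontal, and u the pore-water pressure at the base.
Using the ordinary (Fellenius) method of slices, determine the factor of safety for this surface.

FS = 2.74

Ordinary method of slices: FS = Σ[c'·Δl_i + (W_i cosα_i − u_i·Δl_i)·tanφ'] / Σ W_i sinα_i, with Δl_i = b_i / cosα_i.
Slice 1: Δl = 2.3/cos(-3.4°) = 2.304 m; N'_1 = 60·cos(-3.4°) − 12·2.304 = 32.2; c'Δl = 35.25; W sinα = -3.6
Slice 2: Δl = 2.8/cos9.8° = 2.841 m; N'_2 = 173·cos9.8° − 31·2.841 = 82.4; c'Δl = 43.47; W sinα = 29.4
Slice 3: Δl = 1.8/cos22.1° = 1.943 m; N'_3 = 87·cos22.1° − 12·1.943 = 57.3; c'Δl = 29.72; W sinα = 32.7
Slice 4: Δl = 2.7/cos35.4° = 3.312 m; N'_4 = 62·cos35.4° − 12·3.312 = 10.8; c'Δl = 50.68; W sinα = 35.9
Σc'Δl = 159.1 kN/m; ΣN' = 182.7 kN/m; ΣW sinα = 94.5 kN/m
Resisting = 159.1 + 182.7·tan28.6° = 159.1 + 99.6 = 258.8 kN/m
FS = 258.8 / 94.5 = 2.737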